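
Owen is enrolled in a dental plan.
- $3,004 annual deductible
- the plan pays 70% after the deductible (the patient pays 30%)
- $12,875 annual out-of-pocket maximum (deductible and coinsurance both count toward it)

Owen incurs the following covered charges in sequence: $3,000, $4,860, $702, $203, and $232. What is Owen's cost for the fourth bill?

Claim 1 ($3,000): fully absorbed by the deductible. Patient pays $3,000; OOP now $3,000.
Claim 2 ($4,860): deductible takes $4, $4,856 remains; patient's 30% is $1,456.80. Patient owes $1,460.80 (running OOP $4,460.80).
Claim 3 ($702): deductible met; 30% of $702 = $210.60. Patient owes $210.60 (running OOP $4,671.40).
Claim 4 ($203): deductible met; 30% of $203 = $60.90. Patient owes $60.90 (running OOP $4,732.30).

$60.90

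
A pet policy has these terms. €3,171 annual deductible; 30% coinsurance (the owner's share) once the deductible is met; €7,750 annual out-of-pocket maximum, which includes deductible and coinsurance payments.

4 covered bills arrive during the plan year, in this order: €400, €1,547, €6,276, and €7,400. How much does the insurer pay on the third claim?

#1 (€400): entire amount goes to the deductible. Owner owes €400 (running OOP €400). Plan pays €400 − €400 = €0.
#2 (€1,547): fully absorbed by the deductible. Owner pays €1,547; OOP now €1,947. Plan pays €1,547 − €1,547 = €0.
#3 (€6,276): €1,224 to deductible, leaving €5,052; owner's 30% is €1,515.60. Cost to owner: €2,739.60. OOP to date €4,686.60. Insurer: €6,276 − €2,739.60 = €3,536.40.

€3,536.40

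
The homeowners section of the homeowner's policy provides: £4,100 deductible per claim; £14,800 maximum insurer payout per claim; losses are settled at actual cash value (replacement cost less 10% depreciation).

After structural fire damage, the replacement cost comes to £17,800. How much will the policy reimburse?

Depreciate 10%: the covered value is £17,800 × 0.9 = £16,020.
After the deductible, £16,020 − £4,100 = £11,920 remains.
£11,920 is within the £14,800 limit, so the insurer pays £11,920.

£11,920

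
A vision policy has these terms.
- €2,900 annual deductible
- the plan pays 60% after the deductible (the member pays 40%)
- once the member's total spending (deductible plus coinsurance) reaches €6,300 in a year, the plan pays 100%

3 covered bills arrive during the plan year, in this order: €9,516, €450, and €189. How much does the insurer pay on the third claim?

Bill 1, €9,516: €2,900 finishes the deductible; €6,616 goes to coinsurance; member's 40% is €2,646.40. Member owes €5,546.40 (running OOP €5,546.40). Plan pays €9,516 − €5,546.40 = €3,969.60.
Bill 2, €450: deductible met; 40% of €450 = €180. Member owes €180 (running OOP €5,726.40). Plan pays €450 − €180 = €270.
Bill 3, €189: deductible met; 40% of €189 = €75.60. Member owes €75.60 (running OOP €5,802). Insurer: €189 − €75.60 = €113.40.

€113.40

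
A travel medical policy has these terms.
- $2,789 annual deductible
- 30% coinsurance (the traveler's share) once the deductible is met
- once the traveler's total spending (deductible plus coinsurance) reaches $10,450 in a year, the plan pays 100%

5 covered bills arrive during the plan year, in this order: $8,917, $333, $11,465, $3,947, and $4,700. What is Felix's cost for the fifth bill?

$1,099.10

Claim 1 — $8,917: $2,789 to deductible, leaving $6,128; 30% of $6,128 = $1,838.40. Traveler pays $4,627.40; OOP now $4,627.40.
Claim 2 — $333: deductible already satisfied, so traveler's share is 30% × $333 = $99.90. Traveler owes $99.90 (running OOP $4,727.30).
Claim 3 — $11,465: deductible met; 30% of $11,465 = $3,439.50. Traveler owes $3,439.50 (running OOP $8,166.80).
Claim 4 — $3,947: 30% coinsurance on $3,947 = $1,184.10. Traveler pays $1,184.10; OOP now $9,350.90.
Claim 5 — $4,700: deductible met; 30% of $4,700 = $1,410. Adding that to $9,350.90 gives $10,760.90, past the $10,450 cap; traveler pays only $10,450 − $9,350.90 = $1,099.10.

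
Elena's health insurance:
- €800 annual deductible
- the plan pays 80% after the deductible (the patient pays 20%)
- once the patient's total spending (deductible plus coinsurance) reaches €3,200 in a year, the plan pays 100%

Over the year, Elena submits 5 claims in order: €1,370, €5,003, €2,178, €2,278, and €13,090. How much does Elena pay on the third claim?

#1 (€1,370): €800 to deductible, leaving €570; coinsurance €570 × 20% = €114. Cost to patient: €914. OOP to date €914.
#2 (€5,003): 20% coinsurance on €5,003 = €1,000.60. Patient owes €1,000.60 (running OOP €1,914.60).
#3 (€2,178): 20% coinsurance on €2,178 = €435.60. Patient pays €435.60; OOP now €2,350.20.

€435.60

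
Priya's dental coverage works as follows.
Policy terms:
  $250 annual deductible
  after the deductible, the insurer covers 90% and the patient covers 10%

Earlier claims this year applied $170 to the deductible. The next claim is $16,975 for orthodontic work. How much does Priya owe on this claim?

Remaining deductible: $250 − $170 = $80.
That leaves $16,975 − $80 = $16,895 for coinsurance.
Patient's 10% share of $16,895 is $1,689.50.
So the patient owes $80 + $1,689.50 = $1,769.50.

$1,769.50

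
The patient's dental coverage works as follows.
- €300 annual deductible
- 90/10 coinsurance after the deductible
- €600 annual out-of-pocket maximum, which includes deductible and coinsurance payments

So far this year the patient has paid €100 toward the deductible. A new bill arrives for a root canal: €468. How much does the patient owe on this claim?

€226.80

Deductible still to meet: €300 − €100 = €200.
That leaves €468 − €200 = €268 for coinsurance.
10% of €268 = €26.80 falls to the patient.
Patient responsibility before any cap: €200 + €26.80 = €226.80.
Total out-of-pocket so far would be €100 + €226.80 = €326.80, below the €600 cap — no reduction.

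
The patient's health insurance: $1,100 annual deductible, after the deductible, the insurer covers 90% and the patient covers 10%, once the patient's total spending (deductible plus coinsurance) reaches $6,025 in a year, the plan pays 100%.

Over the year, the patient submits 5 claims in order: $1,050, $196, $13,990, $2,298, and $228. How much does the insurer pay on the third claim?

$12,591

Claim 1 ($1,050): fully absorbed by the deductible. Patient owes $1,050 (running OOP $1,050). Plan pays $1,050 − $1,050 = $0.
Claim 2 ($196): deductible takes $50, $146 remains; coinsurance $146 × 10% = $14.60. Cost to patient: $64.60. OOP to date $1,114.60. Plan pays $196 − $64.60 = $131.40.
Claim 3 ($13,990): 10% coinsurance on $13,990 = $1,399. Patient pays $1,399; OOP now $2,513.60. Insurer: $13,990 − $1,399 = $12,591.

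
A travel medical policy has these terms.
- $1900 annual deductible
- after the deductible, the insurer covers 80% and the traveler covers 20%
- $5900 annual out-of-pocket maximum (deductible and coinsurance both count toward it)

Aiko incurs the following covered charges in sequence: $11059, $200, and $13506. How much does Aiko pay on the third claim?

$2128.20

#1 ($11059): $1900 finishes the deductible; $9159 goes to coinsurance; coinsurance $9159 × 20% = $1831.80. Cost to traveler: $3731.80. OOP to date $3731.80.
#2 ($200): deductible already satisfied, so traveler's share is 20% × $200 = $40. Traveler owes $40 (running OOP $3771.80).
#3 ($13506): deductible already satisfied, so traveler's share is 20% × $13506 = $2701.20. That would push OOP to $6473, over the $5900 cap, so traveler pays $5900 − $3771.80 = $2128.20.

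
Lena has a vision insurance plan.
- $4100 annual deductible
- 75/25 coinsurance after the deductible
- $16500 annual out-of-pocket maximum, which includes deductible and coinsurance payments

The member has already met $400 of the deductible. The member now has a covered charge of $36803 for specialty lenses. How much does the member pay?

$11975.75

$400 of the $4100 deductible is already met, leaving $3700.
The remaining $33103 (= $36803 − $3700) moves to coinsurance.
Member's 25% share of $33103 is $8275.75.
So the member owes $3700 + $8275.75 = $11975.75 before any cap.
Total out-of-pocket so far would be $400 + $11975.75 = $12375.75, below the $16500 cap — no reduction.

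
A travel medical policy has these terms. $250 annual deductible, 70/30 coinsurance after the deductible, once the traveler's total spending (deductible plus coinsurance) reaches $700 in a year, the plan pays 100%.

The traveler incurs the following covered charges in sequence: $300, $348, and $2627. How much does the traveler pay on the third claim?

Bill 1, $300: deductible takes $250, $50 remains; traveler's 30% is $15. Cost to traveler: $265. OOP to date $265.
Bill 2, $348: deductible already satisfied, so traveler's share is 30% × $348 = $104.40. Traveler owes $104.40 (running OOP $369.40).
Bill 3, $2627: 30% coinsurance on $2627 = $788.10. OOP would hit $1157.50 > $700, so the cap limits the traveler to $700 − $369.40 = $330.60.

$330.60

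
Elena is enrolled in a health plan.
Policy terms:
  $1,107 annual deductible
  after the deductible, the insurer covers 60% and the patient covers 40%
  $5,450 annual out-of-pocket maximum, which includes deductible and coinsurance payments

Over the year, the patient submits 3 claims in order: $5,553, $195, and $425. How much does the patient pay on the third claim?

$170

Bill 1, $5,553: deductible takes $1,107, $4,446 remains; patient's 40% is $1,778.40. Patient pays $2,885.40; OOP now $2,885.40.
Bill 2, $195: deductible already satisfied, so patient's share is 40% × $195 = $78. Patient owes $78 (running OOP $2,963.40).
Bill 3, $425: deductible already satisfied, so patient's share is 40% × $425 = $170. Patient pays $170; OOP now $3,133.40.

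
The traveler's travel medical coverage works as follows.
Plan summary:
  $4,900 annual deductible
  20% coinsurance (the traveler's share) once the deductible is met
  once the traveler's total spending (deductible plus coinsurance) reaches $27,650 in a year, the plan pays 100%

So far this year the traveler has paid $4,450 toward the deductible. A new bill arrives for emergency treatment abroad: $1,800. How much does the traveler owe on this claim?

Deductible still to meet: $4,900 − $4,450 = $450.
The remaining $1,350 (= $1,800 − $450) moves to coinsurance.
20% of $1,350 = $270 falls to the traveler.
So the traveler owes $450 + $270 = $720 before any cap.
Year-to-date out-of-pocket becomes $4,450 + $720 = $5,170, still under the $27,650 maximum, so no cap applies.

$720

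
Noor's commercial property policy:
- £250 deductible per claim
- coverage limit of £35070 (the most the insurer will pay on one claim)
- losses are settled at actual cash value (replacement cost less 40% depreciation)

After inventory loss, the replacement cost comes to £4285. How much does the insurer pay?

Depreciate 40%: the covered value is £4285 × 0.6 = £2571.
Subtract the deductible: £2571 − £250 = £2321.
£2321 ≤ £35070, so the limit doesn't bind; insurer pays £2321.

£2321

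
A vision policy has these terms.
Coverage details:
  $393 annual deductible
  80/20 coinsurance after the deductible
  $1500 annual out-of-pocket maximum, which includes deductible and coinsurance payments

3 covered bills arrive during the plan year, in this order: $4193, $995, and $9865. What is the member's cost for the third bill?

Bill 1, $4193: deductible takes $393, $3800 remains; coinsurance $3800 × 20% = $760. Cost to member: $1153. OOP to date $1153.
Bill 2, $995: 20% coinsurance on $995 = $199. Member pays $199; OOP now $1352.
Bill 3, $9865: deductible already satisfied, so member's share is 20% × $9865 = $1973. Adding that to $1352 gives $3325, past the $1500 cap; member pays only $1500 − $1352 = $148.

$148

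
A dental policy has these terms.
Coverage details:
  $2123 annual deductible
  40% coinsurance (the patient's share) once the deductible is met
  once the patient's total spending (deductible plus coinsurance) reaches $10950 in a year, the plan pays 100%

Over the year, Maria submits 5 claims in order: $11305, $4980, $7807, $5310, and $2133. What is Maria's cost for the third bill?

Claim 1 — $11305: deductible takes $2123, $9182 remains; patient's 40% is $3672.80. Patient pays $5795.80; OOP now $5795.80.
Claim 2 — $4980: deductible already satisfied, so patient's share is 40% × $4980 = $1992. Cost to patient: $1992. OOP to date $7787.80.
Claim 3 — $7807: deductible met; 40% of $7807 = $3122.80. Patient pays $3122.80; OOP now $10910.60.

$3122.80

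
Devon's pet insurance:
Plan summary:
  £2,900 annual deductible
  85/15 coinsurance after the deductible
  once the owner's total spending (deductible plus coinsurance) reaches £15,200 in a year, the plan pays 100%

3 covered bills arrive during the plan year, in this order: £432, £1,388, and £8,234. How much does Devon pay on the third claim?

£2,153.10

Bill 1, £432: all of it applies to the deductible. Owner owes £432 (running OOP £432).
Bill 2, £1,388: fully absorbed by the deductible. Owner pays £1,388; OOP now £1,820.
Bill 3, £8,234: deductible takes £1,080, £7,154 remains; owner's 15% is £1,073.10. Owner owes £2,153.10 (running OOP £3,973.10).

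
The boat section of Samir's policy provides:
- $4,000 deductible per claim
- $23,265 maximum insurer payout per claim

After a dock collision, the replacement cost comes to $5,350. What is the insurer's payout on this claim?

Subtract the deductible: $5,350 − $4,000 = $1,350.
That's under the $23,265 cap, so the insurer reimburses the full $1,350.

$1,350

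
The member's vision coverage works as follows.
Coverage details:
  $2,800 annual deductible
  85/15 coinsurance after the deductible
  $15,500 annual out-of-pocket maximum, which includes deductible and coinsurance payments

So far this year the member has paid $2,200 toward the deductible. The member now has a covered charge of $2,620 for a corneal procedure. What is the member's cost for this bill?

$2,200 of the $2,800 deductible is already met, leaving $600.
After the $600 deductible portion, $2,620 − $600 = $2,020 is subject to coinsurance.
Coinsurance: $2,020 × 15% = $303.
Member responsibility before any cap: $600 + $303 = $903.
Cumulative spending $2,200 + $903 = $3,103 stays under the $15,500 maximum.

$903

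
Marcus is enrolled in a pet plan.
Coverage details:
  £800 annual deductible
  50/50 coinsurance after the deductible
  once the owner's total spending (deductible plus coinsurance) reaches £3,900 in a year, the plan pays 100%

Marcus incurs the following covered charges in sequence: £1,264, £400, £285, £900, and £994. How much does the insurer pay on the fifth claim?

£497

Bill 1, £1,264: £800 finishes the deductible; £464 goes to coinsurance; 50% of £464 = £232. Cost to owner: £1,032. OOP to date £1,032. Insurer: £1,264 − £1,032 = £232.
Bill 2, £400: 50% coinsurance on £400 = £200. Owner pays £200; OOP now £1,232. Plan pays £400 − £200 = £200.
Bill 3, £285: 50% coinsurance on £285 = £142.50. Owner pays £142.50; OOP now £1,374.50. Plan pays £285 − £142.50 = £142.50.
Bill 4, £900: deductible met; 50% of £900 = £450. Owner pays £450; OOP now £1,824.50. Insurer: £900 − £450 = £450.
Bill 5, £994: deductible already satisfied, so owner's share is 50% × £994 = £497. Owner owes £497 (running OOP £2,321.50). Insurer: £994 − £497 = £497.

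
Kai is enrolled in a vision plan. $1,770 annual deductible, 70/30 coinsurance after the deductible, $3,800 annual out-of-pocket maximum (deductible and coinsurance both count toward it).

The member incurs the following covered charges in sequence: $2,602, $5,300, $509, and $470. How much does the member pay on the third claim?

$152.70

Claim 1 ($2,602): $1,770 to deductible, leaving $832; member's 30% is $249.60. Cost to member: $2,019.60. OOP to date $2,019.60.
Claim 2 ($5,300): 30% coinsurance on $5,300 = $1,590. Member owes $1,590 (running OOP $3,609.60).
Claim 3 ($509): deductible already satisfied, so member's share is 30% × $509 = $152.70. Member pays $152.70; OOP now $3,762.30.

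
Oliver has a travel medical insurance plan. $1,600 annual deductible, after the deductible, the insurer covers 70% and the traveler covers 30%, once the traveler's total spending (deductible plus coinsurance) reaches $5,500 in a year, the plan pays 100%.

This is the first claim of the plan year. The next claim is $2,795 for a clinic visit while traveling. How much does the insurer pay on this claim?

The full $1,600 deductible is still open; $1,600 of this bill applies to it.
The remaining $1,195 (= $2,795 − $1,600) moves to coinsurance.
Traveler's 30% share of $1,195 is $358.50.
Traveler responsibility before any cap: $1,600 + $358.50 = $1,958.50.
Cumulative spending $0 + $1,958.50 = $1,958.50 stays under the $5,500 maximum.
The plan picks up $2,795 − $1,958.50 = $836.50.

$836.50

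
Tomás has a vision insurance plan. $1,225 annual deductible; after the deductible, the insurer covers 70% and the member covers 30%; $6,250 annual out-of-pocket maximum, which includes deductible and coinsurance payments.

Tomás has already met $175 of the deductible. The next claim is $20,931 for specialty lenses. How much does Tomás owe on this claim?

$6,075

Remaining deductible: $1,225 − $175 = $1,050.
After the $1,050 deductible portion, $20,931 − $1,050 = $19,881 is subject to coinsurance.
30% of $19,881 = $5,964.30 falls to the member.
That puts the member's cost at $1,050 + $5,964.30 = $7,014.30 before any cap.
Adding $7,014.30 to the $175 already spent would give $7,189.30, which exceeds the $6,250 cap; the member pays just $6,250 − $175 = $6,075.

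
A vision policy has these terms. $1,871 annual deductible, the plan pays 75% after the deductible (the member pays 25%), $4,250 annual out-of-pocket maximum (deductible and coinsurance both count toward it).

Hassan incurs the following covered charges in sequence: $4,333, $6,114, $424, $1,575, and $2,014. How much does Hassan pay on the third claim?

#1 ($4,333): $1,871 finishes the deductible; $2,462 goes to coinsurance; coinsurance $2,462 × 25% = $615.50. Member pays $2,486.50; OOP now $2,486.50.
#2 ($6,114): 25% coinsurance on $6,114 = $1,528.50. Member owes $1,528.50 (running OOP $4,015).
#3 ($424): deductible already satisfied, so member's share is 25% × $424 = $106. Cost to member: $106. OOP to date $4,121.

$106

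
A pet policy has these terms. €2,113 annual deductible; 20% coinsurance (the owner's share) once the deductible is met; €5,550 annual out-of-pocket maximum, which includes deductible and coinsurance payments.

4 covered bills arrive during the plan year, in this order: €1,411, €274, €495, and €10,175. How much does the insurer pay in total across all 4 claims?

€8,193.60

Claim 1 (€1,411): all of it applies to the deductible. Owner owes €1,411 (running OOP €1,411). Plan pays €1,411 − €1,411 = €0.
Claim 2 (€274): all of it applies to the deductible. Owner owes €274 (running OOP €1,685). Plan pays €274 − €274 = €0.
Claim 3 (€495): €428 to deductible, leaving €67; owner's 20% is €13.40. Cost to owner: €441.40. OOP to date €2,126.40. Plan pays €495 − €441.40 = €53.60.
Claim 4 (€10,175): deductible met; 20% of €10,175 = €2,035. Cost to owner: €2,035. OOP to date €4,161.40. Insurer: €10,175 − €2,035 = €8,140.
Insurer total: €0 + €0 + €53.60 + €8,140 = €8,193.60.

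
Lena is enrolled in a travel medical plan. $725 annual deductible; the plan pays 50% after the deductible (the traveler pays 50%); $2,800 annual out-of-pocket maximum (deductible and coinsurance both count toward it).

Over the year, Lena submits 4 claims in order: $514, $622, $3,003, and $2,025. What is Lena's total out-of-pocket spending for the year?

#1 ($514): entire amount goes to the deductible. Traveler pays $514; OOP now $514.
#2 ($622): deductible takes $211, $411 remains; 50% of $411 = $205.50. Traveler pays $416.50; OOP now $930.50.
#3 ($3,003): 50% coinsurance on $3,003 = $1,501.50. Traveler pays $1,501.50; OOP now $2,432.
#4 ($2,025): deductible met; 50% of $2,025 = $1,012.50. Adding that to $2,432 gives $3,444.50, past the $2,800 cap; traveler pays only $2,800 − $2,432 = $368.
Total paid by the traveler: $514 + $416.50 + $1,501.50 + $368 = $2,800.

$2,800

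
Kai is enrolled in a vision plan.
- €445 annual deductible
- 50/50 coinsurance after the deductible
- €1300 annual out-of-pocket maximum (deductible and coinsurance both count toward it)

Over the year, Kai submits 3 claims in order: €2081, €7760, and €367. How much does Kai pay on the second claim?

Claim 1 — €2081: deductible takes €445, €1636 remains; coinsurance €1636 × 50% = €818. Cost to member: €1263. OOP to date €1263.
Claim 2 — €7760: deductible already satisfied, so member's share is 50% × €7760 = €3880. OOP would hit €5143 > €1300, so the cap limits the member to €1300 − €1263 = €37.

€37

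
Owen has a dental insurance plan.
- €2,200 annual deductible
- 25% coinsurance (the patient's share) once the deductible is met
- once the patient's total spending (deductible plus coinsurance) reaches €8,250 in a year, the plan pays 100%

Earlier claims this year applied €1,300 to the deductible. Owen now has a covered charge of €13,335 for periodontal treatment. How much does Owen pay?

€4,008.75

Remaining deductible: €2,200 − €1,300 = €900.
That leaves €13,335 − €900 = €12,435 for coinsurance.
25% of €12,435 = €3,108.75 falls to the patient.
Patient responsibility before any cap: €900 + €3,108.75 = €4,008.75.
Year-to-date out-of-pocket becomes €1,300 + €4,008.75 = €5,308.75, still under the €8,250 maximum, so no cap applies.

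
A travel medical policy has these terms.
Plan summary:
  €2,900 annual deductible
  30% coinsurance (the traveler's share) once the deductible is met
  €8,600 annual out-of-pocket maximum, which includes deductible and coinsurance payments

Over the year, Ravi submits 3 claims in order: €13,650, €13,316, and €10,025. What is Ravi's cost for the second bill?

€2,475

#1 (€13,650): €2,900 to deductible, leaving €10,750; 30% of €10,750 = €3,225. Cost to traveler: €6,125. OOP to date €6,125.
#2 (€13,316): deductible met; 30% of €13,316 = €3,994.80. That would push OOP to €10,119.80, over the €8,600 cap, so traveler pays €8,600 − €6,125 = €2,475.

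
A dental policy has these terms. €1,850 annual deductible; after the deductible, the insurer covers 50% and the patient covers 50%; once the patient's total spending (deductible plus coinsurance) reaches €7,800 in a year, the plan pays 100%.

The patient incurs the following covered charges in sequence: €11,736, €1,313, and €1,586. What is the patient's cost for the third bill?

#1 (€11,736): €1,850 to deductible, leaving €9,886; 50% of €9,886 = €4,943. Patient pays €6,793; OOP now €6,793.
#2 (€1,313): deductible met; 50% of €1,313 = €656.50. Patient owes €656.50 (running OOP €7,449.50).
#3 (€1,586): 50% coinsurance on €1,586 = €793. Adding that to €7,449.50 gives €8,242.50, past the €7,800 cap; patient pays only €7,800 − €7,449.50 = €350.50.

€350.50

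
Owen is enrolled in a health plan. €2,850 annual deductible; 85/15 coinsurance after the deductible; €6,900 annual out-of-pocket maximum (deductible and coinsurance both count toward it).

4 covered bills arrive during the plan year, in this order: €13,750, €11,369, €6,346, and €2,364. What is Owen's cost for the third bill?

#1 (€13,750): €2,850 finishes the deductible; €10,900 goes to coinsurance; 15% of €10,900 = €1,635. Patient pays €4,485; OOP now €4,485.
#2 (€11,369): deductible met; 15% of €11,369 = €1,705.35. Patient pays €1,705.35; OOP now €6,190.35.
#3 (€6,346): deductible met; 15% of €6,346 = €951.90. OOP would hit €7,142.25 > €6,900, so the cap limits the patient to €6,900 − €6,190.35 = €709.65.

€709.65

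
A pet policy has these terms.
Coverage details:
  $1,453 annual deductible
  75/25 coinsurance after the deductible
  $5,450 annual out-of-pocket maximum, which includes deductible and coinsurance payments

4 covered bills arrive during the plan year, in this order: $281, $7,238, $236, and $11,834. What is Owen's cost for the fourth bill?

$2,421.50

Claim 1 ($281): entire amount goes to the deductible. Cost to owner: $281. OOP to date $281.
Claim 2 ($7,238): $1,172 to deductible, leaving $6,066; coinsurance $6,066 × 25% = $1,516.50. Owner owes $2,688.50 (running OOP $2,969.50).
Claim 3 ($236): deductible already satisfied, so owner's share is 25% × $236 = $59. Cost to owner: $59. OOP to date $3,028.50.
Claim 4 ($11,834): deductible met; 25% of $11,834 = $2,958.50. That would push OOP to $5,987, over the $5,450 cap, so owner pays $5,450 − $3,028.50 = $2,421.50.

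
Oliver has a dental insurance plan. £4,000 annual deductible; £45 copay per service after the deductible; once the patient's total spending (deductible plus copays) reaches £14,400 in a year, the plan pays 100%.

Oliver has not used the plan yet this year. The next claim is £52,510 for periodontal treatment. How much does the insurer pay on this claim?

£48,465

Nothing has been paid toward the £4,000 deductible, so the first £4,000 of this charge is applied there.
That leaves £52,510 − £4,000 = £48,510 for the copay.
Copay on this service: £45.
That puts the patient's cost at £4,000 + £45 = £4,045 before any cap.
Total out-of-pocket so far would be £0 + £4,045 = £4,045, below the £14,400 cap — no reduction.
The plan picks up £52,510 − £4,045 = £48,465.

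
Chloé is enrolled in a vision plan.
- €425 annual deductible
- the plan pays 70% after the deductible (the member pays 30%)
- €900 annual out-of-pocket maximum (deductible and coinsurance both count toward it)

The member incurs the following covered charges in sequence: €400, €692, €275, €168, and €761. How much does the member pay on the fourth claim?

€50.40

#1 (€400): entire amount goes to the deductible. Member pays €400; OOP now €400.
#2 (€692): deductible takes €25, €667 remains; member's 30% is €200.10. Member owes €225.10 (running OOP €625.10).
#3 (€275): deductible met; 30% of €275 = €82.50. Member owes €82.50 (running OOP €707.60).
#4 (€168): deductible met; 30% of €168 = €50.40. Cost to member: €50.40. OOP to date €758.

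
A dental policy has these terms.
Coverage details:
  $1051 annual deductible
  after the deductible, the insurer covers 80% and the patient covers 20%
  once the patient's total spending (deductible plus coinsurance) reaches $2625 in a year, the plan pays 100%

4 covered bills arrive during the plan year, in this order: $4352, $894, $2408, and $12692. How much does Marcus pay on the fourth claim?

#1 ($4352): $1051 to deductible, leaving $3301; 20% of $3301 = $660.20. Patient owes $1711.20 (running OOP $1711.20).
#2 ($894): deductible met; 20% of $894 = $178.80. Cost to patient: $178.80. OOP to date $1890.
#3 ($2408): deductible met; 20% of $2408 = $481.60. Patient owes $481.60 (running OOP $2371.60).
#4 ($12692): deductible met; 20% of $12692 = $2538.40. OOP would hit $4910 > $2625, so the cap limits the patient to $2625 − $2371.60 = $253.40.

$253.40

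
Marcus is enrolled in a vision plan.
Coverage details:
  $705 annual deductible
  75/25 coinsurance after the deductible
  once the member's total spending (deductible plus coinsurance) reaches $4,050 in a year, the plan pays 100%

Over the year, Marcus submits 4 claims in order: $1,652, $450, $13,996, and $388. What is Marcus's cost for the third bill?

$2,995.75

Claim 1 — $1,652: $705 finishes the deductible; $947 goes to coinsurance; coinsurance $947 × 25% = $236.75. Member owes $941.75 (running OOP $941.75).
Claim 2 — $450: deductible met; 25% of $450 = $112.50. Member pays $112.50; OOP now $1,054.25.
Claim 3 — $13,996: 25% coinsurance on $13,996 = $3,499. OOP would hit $4,553.25 > $4,050, so the cap limits the member to $4,050 − $1,054.25 = $2,995.75.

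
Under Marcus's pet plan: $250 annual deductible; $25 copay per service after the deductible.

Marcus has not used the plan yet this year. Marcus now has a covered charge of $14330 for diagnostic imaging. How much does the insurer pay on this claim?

The full $250 deductible is still open; $250 of this bill applies to it.
The remaining $14080 (= $14330 − $250) moves to the copay.
Copay on this service: $25.
That puts the owner's cost at $250 + $25 = $275.
The plan picks up $14330 − $275 = $14055.

$14055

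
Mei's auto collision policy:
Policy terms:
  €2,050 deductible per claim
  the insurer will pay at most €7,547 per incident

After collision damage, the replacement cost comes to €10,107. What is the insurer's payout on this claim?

€7,547

After the deductible, €10,107 − €2,050 = €8,057 remains.
€8,057 exceeds the €7,547 limit, so the insurer pays the limit: €7,547.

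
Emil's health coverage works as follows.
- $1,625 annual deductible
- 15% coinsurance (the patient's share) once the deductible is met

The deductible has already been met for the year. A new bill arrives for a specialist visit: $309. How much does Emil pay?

The deductible is already satisfied, so the full bill goes to coinsurance.
Coinsurance: $309 × 15% = $46.35.

$46.35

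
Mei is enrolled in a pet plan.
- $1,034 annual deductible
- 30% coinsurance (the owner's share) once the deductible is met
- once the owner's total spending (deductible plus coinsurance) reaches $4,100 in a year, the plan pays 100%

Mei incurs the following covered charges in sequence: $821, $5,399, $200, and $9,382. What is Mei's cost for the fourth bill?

Claim 1 — $821: all of it applies to the deductible. Cost to owner: $821. OOP to date $821.
Claim 2 — $5,399: $213 to deductible, leaving $5,186; 30% of $5,186 = $1,555.80. Owner owes $1,768.80 (running OOP $2,589.80).
Claim 3 — $200: 30% coinsurance on $200 = $60. Owner owes $60 (running OOP $2,649.80).
Claim 4 — $9,382: 30% coinsurance on $9,382 = $2,814.60. That would push OOP to $5,464.40, over the $4,100 cap, so owner pays $4,100 − $2,649.80 = $1,450.20.

$1,450.20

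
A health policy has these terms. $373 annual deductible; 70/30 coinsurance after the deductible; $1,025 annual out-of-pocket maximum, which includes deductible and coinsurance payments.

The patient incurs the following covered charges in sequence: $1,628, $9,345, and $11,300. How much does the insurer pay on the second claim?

Claim 1 — $1,628: $373 to deductible, leaving $1,255; patient's 30% is $376.50. Cost to patient: $749.50. OOP to date $749.50. Insurer: $1,628 − $749.50 = $878.50.
Claim 2 — $9,345: deductible already satisfied, so patient's share is 30% × $9,345 = $2,803.50. OOP would hit $3,553 > $1,025, so the cap limits the patient to $1,025 − $749.50 = $275.50. Plan pays $9,345 − $275.50 = $9,069.50.

$9,069.50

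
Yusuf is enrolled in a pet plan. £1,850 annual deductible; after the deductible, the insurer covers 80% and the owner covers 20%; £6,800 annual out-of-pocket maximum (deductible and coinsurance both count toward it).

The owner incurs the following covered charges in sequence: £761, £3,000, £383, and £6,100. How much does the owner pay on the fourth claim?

£1,220

#1 (£761): fully absorbed by the deductible. Cost to owner: £761. OOP to date £761.
#2 (£3,000): £1,089 to deductible, leaving £1,911; 20% of £1,911 = £382.20. Owner pays £1,471.20; OOP now £2,232.20.
#3 (£383): 20% coinsurance on £383 = £76.60. Cost to owner: £76.60. OOP to date £2,308.80.
#4 (£6,100): deductible already satisfied, so owner's share is 20% × £6,100 = £1,220. Owner owes £1,220 (running OOP £3,528.80).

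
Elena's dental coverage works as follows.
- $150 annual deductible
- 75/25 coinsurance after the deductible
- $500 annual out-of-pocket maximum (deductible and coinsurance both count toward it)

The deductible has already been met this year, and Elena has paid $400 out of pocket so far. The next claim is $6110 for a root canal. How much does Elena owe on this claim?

$100

With the deductible met, the entire $6110 is subject to coinsurance.
25% of $6110 = $1527.50 falls to the patient.
That would bring total out-of-pocket to $1927.50, past the $500 cap. The patient is capped at $500 − $400 = $100 on this claim.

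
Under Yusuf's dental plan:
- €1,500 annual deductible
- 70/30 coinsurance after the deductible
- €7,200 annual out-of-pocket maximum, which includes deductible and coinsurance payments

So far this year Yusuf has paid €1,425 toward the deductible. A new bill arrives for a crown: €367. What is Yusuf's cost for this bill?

Deductible still to meet: €1,500 − €1,425 = €75.
After the €75 deductible portion, €367 − €75 = €292 is subject to coinsurance.
Patient's 30% share of €292 is €87.60.
Patient responsibility before any cap: €75 + €87.60 = €162.60.
Year-to-date out-of-pocket becomes €1,425 + €162.60 = €1,587.60, still under the €7,200 maximum, so no cap applies.

€162.60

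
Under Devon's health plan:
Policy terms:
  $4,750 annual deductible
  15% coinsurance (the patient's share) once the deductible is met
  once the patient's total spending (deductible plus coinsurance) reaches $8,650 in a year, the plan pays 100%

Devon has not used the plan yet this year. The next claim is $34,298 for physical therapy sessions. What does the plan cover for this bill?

The full $4,750 deductible is still open; $4,750 of this bill applies to it.
That leaves $34,298 − $4,750 = $29,548 for coinsurance.
15% of $29,548 = $4,432.20 falls to the patient.
Patient responsibility before any cap: $4,750 + $4,432.20 = $9,182.20.
Year-to-date out-of-pocket would reach $0 + $9,182.20 = $9,182.20, above the $8,650 maximum, so the patient pays only $8,650 − $0 = $8,650.
Insurer pays the balance: $34,298 − $8,650 = $25,648.

$25,648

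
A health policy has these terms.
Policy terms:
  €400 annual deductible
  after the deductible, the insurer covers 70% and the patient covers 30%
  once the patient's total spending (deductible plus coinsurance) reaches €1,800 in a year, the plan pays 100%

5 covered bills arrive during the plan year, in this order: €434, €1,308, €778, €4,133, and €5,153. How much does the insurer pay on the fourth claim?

Claim 1 (€434): €400 finishes the deductible; €34 goes to coinsurance; patient's 30% is €10.20. Patient owes €410.20 (running OOP €410.20). Plan pays €434 − €410.20 = €23.80.
Claim 2 (€1,308): deductible already satisfied, so patient's share is 30% × €1,308 = €392.40. Cost to patient: €392.40. OOP to date €802.60. Plan pays €1,308 − €392.40 = €915.60.
Claim 3 (€778): deductible already satisfied, so patient's share is 30% × €778 = €233.40. Cost to patient: €233.40. OOP to date €1,036. Plan pays €778 − €233.40 = €544.60.
Claim 4 (€4,133): deductible already satisfied, so patient's share is 30% × €4,133 = €1,239.90. That would push OOP to €2,275.90, over the €1,800 cap, so patient pays €1,800 − €1,036 = €764. Insurer: €4,133 − €764 = €3,369.

€3,369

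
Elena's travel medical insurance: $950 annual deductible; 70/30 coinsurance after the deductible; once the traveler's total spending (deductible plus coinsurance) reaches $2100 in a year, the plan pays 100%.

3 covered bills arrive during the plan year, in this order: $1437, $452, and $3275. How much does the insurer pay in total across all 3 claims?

$3064

Bill 1, $1437: $950 to deductible, leaving $487; coinsurance $487 × 30% = $146.10. Cost to traveler: $1096.10. OOP to date $1096.10. Plan pays $1437 − $1096.10 = $340.90.
Bill 2, $452: deductible already satisfied, so traveler's share is 30% × $452 = $135.60. Traveler owes $135.60 (running OOP $1231.70). Plan pays $452 − $135.60 = $316.40.
Bill 3, $3275: 30% coinsurance on $3275 = $982.50. That would push OOP to $2214.20, over the $2100 cap, so traveler pays $2100 − $1231.70 = $868.30. Plan pays $3275 − $868.30 = $2406.70.
Insurer total: $340.90 + $316.40 + $2406.70 = $3064.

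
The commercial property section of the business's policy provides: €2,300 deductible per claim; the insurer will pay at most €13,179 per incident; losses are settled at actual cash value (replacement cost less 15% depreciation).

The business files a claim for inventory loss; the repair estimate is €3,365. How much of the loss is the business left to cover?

At 15% depreciation, ACV = €3,365 − €504.75 = €2,860.25.
After the deductible, €2,860.25 − €2,300 = €560.25 remains.
That's under the €13,179 cap, so the insurer reimburses the full €560.25.
The business bears the rest of the original loss: €3,365 − €560.25 = €2,804.75.

€2,804.75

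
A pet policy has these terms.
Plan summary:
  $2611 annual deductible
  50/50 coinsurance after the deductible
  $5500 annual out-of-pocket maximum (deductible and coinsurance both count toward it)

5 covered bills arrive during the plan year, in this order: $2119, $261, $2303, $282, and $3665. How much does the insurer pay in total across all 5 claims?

$3130

Claim 1 ($2119): all of it applies to the deductible. Owner owes $2119 (running OOP $2119). Plan pays $2119 − $2119 = $0.
Claim 2 ($261): entire amount goes to the deductible. Owner pays $261; OOP now $2380. Plan pays $261 − $261 = $0.
Claim 3 ($2303): deductible takes $231, $2072 remains; owner's 50% is $1036. Owner pays $1267; OOP now $3647. Insurer: $2303 − $1267 = $1036.
Claim 4 ($282): deductible already satisfied, so owner's share is 50% × $282 = $141. Owner pays $141; OOP now $3788. Plan pays $282 − $141 = $141.
Claim 5 ($3665): deductible met; 50% of $3665 = $1832.50. Adding that to $3788 gives $5620.50, past the $5500 cap; owner pays only $5500 − $3788 = $1712. Insurer: $3665 − $1712 = $1953.
Insurer total: $0 + $0 + $1036 + $141 + $1953 = $3130.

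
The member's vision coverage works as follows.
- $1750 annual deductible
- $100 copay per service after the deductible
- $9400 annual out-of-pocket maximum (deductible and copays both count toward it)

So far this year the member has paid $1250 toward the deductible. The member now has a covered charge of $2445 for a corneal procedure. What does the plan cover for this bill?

$1845

$1250 of the $1750 deductible is already met, leaving $500.
The remaining $1945 (= $2445 − $500) moves to the copay.
Copay on this service: $100.
Member responsibility before any cap: $500 + $100 = $600.
Cumulative spending $1250 + $600 = $1850 stays under the $9400 maximum.
The plan picks up $2445 − $600 = $1845.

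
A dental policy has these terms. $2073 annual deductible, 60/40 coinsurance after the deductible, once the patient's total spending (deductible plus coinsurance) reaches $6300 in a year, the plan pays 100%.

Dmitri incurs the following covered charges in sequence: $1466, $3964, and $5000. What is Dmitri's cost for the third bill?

#1 ($1466): fully absorbed by the deductible. Patient pays $1466; OOP now $1466.
#2 ($3964): deductible takes $607, $3357 remains; patient's 40% is $1342.80. Cost to patient: $1949.80. OOP to date $3415.80.
#3 ($5000): deductible met; 40% of $5000 = $2000. Cost to patient: $2000. OOP to date $5415.80.

$2000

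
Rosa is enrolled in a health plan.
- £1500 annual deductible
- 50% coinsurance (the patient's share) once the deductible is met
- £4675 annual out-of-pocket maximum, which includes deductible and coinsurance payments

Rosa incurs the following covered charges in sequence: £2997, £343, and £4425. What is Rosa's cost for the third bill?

£2212.50

Bill 1, £2997: £1500 to deductible, leaving £1497; 50% of £1497 = £748.50. Cost to patient: £2248.50. OOP to date £2248.50.
Bill 2, £343: deductible already satisfied, so patient's share is 50% × £343 = £171.50. Cost to patient: £171.50. OOP to date £2420.
Bill 3, £4425: deductible met; 50% of £4425 = £2212.50. Cost to patient: £2212.50. OOP to date £4632.50.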